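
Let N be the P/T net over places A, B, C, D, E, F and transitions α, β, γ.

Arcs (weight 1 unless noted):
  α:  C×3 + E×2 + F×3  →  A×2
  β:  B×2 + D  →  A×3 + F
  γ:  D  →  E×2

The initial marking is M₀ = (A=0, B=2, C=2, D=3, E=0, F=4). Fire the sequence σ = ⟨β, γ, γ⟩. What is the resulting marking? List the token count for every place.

(A=3, B=0, C=2, D=0, E=4, F=5)

step 1: fire β:  (A=0, B=2, C=2, D=3, E=0, F=4) → (A=3, B=0, C=2, D=2, E=0, F=5)
step 2: fire γ:  (A=3, B=0, C=2, D=2, E=0, F=5) → (A=3, B=0, C=2, D=1, E=2, F=5)
step 3: fire γ:  (A=3, B=0, C=2, D=1, E=2, F=5) → (A=3, B=0, C=2, D=0, E=4, F=5)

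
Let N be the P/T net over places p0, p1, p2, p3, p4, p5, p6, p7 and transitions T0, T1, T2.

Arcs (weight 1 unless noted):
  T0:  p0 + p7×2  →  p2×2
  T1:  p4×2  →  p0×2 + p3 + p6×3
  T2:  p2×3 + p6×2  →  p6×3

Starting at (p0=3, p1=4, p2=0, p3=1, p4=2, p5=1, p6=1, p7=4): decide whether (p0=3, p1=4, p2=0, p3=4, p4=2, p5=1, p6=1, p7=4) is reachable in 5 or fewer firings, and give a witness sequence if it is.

NO — not reachable within 5 firings

depth 0: 1 marking
depth 1: 3 markings reached so far
depth 2: 5 markings reached so far
depth 3: 6 markings reached so far
depth 4: 7 markings reached so far
depth 5: 7 markings reached so far
(frontier empty at depth 5; search complete)
target is not among the 7 markings reachable within 5 steps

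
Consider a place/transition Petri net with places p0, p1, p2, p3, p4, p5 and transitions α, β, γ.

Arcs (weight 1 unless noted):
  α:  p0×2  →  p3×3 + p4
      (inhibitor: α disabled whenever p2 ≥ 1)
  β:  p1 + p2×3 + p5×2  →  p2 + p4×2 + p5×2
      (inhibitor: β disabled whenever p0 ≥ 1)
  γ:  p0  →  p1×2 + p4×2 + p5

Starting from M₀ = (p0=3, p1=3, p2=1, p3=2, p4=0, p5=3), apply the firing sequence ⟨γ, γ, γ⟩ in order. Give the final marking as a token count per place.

(p0=0, p1=9, p2=1, p3=2, p4=6, p5=6)

step 1: fire γ:  (p0=3, p1=3, p2=1, p3=2, p4=0, p5=3) → (p0=2, p1=5, p2=1, p3=2, p4=2, p5=4)
step 2: fire γ:  (p0=2, p1=5, p2=1, p3=2, p4=2, p5=4) → (p0=1, p1=7, p2=1, p3=2, p4=4, p5=5)
step 3: fire γ:  (p0=1, p1=7, p2=1, p3=2, p4=4, p5=5) → (p0=0, p1=9, p2=1, p3=2, p4=6, p5=6)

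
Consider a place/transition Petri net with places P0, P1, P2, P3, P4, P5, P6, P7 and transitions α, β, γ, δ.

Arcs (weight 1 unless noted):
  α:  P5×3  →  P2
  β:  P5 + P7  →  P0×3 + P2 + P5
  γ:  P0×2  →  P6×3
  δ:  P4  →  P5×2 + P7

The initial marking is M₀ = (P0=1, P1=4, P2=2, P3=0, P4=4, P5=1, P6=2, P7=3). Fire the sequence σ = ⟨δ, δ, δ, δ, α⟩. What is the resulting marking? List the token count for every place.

step 1: fire δ:  (P0=1, P1=4, P2=2, P3=0, P4=4, P5=1, P6=2, P7=3) → (P0=1, P1=4, P2=2, P3=0, P4=3, P5=3, P6=2, P7=4)
step 2: fire δ:  (P0=1, P1=4, P2=2, P3=0, P4=3, P5=3, P6=2, P7=4) → (P0=1, P1=4, P2=2, P3=0, P4=2, P5=5, P6=2, P7=5)
step 3: fire δ:  (P0=1, P1=4, P2=2, P3=0, P4=2, P5=5, P6=2, P7=5) → (P0=1, P1=4, P2=2, P3=0, P4=1, P5=7, P6=2, P7=6)
step 4: fire δ:  (P0=1, P1=4, P2=2, P3=0, P4=1, P5=7, P6=2, P7=6) → (P0=1, P1=4, P2=2, P3=0, P4=0, P5=9, P6=2, P7=7)
step 5: fire α:  (P0=1, P1=4, P2=2, P3=0, P4=0, P5=9, P6=2, P7=7) → (P0=1, P1=4, P2=3, P3=0, P4=0, P5=6, P6=2, P7=7)

(P0=1, P1=4, P2=3, P3=0, P4=0, P5=6, P6=2, P7=7)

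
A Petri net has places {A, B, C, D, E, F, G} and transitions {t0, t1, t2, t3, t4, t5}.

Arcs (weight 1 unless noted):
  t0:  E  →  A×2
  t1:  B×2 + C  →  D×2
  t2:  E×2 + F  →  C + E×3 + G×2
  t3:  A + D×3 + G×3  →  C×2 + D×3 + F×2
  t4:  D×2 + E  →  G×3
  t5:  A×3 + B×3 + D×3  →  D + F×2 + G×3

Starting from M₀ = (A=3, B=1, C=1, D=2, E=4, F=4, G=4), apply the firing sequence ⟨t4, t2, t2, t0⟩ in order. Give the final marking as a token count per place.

step 1: fire t4:  (A=3, B=1, C=1, D=2, E=4, F=4, G=4) → (A=3, B=1, C=1, D=0, E=3, F=4, G=7)
step 2: fire t2:  (A=3, B=1, C=1, D=0, E=3, F=4, G=7) → (A=3, B=1, C=2, D=0, E=4, F=3, G=9)
step 3: fire t2:  (A=3, B=1, C=2, D=0, E=4, F=3, G=9) → (A=3, B=1, C=3, D=0, E=5, F=2, G=11)
step 4: fire t0:  (A=3, B=1, C=3, D=0, E=5, F=2, G=11) → (A=5, B=1, C=3, D=0, E=4, F=2, G=11)

(A=5, B=1, C=3, D=0, E=4, F=2, G=11)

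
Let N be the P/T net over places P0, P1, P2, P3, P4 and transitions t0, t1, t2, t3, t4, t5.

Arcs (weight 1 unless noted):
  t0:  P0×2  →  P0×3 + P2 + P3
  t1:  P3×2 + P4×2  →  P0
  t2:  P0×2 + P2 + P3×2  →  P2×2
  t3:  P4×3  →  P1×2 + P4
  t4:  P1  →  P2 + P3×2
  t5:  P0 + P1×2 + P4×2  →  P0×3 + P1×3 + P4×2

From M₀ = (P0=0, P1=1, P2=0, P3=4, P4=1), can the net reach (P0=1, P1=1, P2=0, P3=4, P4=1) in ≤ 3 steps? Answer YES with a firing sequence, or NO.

NO — not reachable within 3 firings

depth 0: 1 marking
depth 1: 2 markings reached so far
depth 2: 2 markings reached so far
(frontier empty at depth 2; search complete)
target is not among the 2 markings reachable within 3 steps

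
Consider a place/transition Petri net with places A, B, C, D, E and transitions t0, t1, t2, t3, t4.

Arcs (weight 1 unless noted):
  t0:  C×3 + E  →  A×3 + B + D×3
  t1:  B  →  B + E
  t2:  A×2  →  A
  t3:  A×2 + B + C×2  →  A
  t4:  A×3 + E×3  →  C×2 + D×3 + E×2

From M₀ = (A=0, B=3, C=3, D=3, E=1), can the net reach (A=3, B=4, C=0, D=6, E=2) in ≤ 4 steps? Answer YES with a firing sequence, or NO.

step 1: fire t0:  (A=0, B=3, C=3, D=3, E=1) → (A=3, B=4, C=0, D=6, E=0)
step 2: fire t1:  (A=3, B=4, C=0, D=6, E=0) → (A=3, B=4, C=0, D=6, E=1)
step 3: fire t1:  (A=3, B=4, C=0, D=6, E=1) → (A=3, B=4, C=0, D=6, E=2)

YES — reachable via ⟨t0, t1, t1⟩ (3 firings)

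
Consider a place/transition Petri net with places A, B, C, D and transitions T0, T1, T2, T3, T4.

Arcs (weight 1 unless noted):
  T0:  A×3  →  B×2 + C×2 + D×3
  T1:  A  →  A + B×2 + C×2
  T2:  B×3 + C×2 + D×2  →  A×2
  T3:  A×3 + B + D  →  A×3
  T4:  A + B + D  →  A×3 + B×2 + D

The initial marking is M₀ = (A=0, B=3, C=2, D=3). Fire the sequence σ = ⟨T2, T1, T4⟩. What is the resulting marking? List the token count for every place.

step 1: fire T2:  (A=0, B=3, C=2, D=3) → (A=2, B=0, C=0, D=1)
step 2: fire T1:  (A=2, B=0, C=0, D=1) → (A=2, B=2, C=2, D=1)
step 3: fire T4:  (A=2, B=2, C=2, D=1) → (A=4, B=3, C=2, D=1)

(A=4, B=3, C=2, D=1)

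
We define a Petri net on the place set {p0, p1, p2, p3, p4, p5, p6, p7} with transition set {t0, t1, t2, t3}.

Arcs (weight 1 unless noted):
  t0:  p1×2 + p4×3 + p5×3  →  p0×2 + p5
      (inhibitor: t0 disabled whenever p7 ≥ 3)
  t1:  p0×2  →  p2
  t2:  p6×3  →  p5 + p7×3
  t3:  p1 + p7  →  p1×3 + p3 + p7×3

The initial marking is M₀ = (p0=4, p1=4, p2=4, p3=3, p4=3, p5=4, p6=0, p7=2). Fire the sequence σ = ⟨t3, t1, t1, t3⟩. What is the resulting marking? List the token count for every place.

(p0=0, p1=8, p2=6, p3=5, p4=3, p5=4, p6=0, p7=6)

step 1: fire t3:  (p0=4, p1=4, p2=4, p3=3, p4=3, p5=4, p6=0, p7=2) → (p0=4, p1=6, p2=4, p3=4, p4=3, p5=4, p6=0, p7=4)
step 2: fire t1:  (p0=4, p1=6, p2=4, p3=4, p4=3, p5=4, p6=0, p7=4) → (p0=2, p1=6, p2=5, p3=4, p4=3, p5=4, p6=0, p7=4)
step 3: fire t1:  (p0=2, p1=6, p2=5, p3=4, p4=3, p5=4, p6=0, p7=4) → (p0=0, p1=6, p2=6, p3=4, p4=3, p5=4, p6=0, p7=4)
step 4: fire t3:  (p0=0, p1=6, p2=6, p3=4, p4=3, p5=4, p6=0, p7=4) → (p0=0, p1=8, p2=6, p3=5, p4=3, p5=4, p6=0, p7=6)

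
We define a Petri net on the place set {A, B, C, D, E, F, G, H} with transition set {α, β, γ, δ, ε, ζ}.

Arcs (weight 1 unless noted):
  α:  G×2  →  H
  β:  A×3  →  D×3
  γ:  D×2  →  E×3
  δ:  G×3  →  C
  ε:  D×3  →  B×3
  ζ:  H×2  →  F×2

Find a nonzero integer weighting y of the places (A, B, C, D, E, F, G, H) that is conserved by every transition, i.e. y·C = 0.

y = (A:3, B:3, C:0, D:3, E:2, F:0, G:0, H:0)

Incidence matrix C (rows=places, cols=transitions):
        α    β    γ    δ    ε    ζ
    A   0   -3    0    0    0    0
    B   0    0    0    0    3    0
    C   0    0    0    1    0    0
    D   0    3   -2    0   -3    0
    E   0    0    3    0    0    0
    F   0    0    0    0    0    2
    G  -2    0    0   -3    0    0
    H   1    0    0    0    0   -2

Candidate y = [3, 3, 0, 3, 2, 0, 0, 0]; check y·C column-wise:
  col α: 3·0 + 3·0 + 3·0 + 2·0 + 0·-2 + 0·1 = 0
  col β: 3·-3 + 3·0 + 3·3 + 2·0 = 0
  col γ: 3·0 + 3·0 + 3·-2 + 2·3 = 0
  col δ: 3·0 + 3·0 + 0·1 + 3·0 + 2·0 + 0·-3 = 0
  col ε: 3·0 + 3·3 + 3·-3 + 2·0 = 0
  col ζ: 3·0 + 3·0 + 3·0 + 2·0 + 0·2 + 0·-2 = 0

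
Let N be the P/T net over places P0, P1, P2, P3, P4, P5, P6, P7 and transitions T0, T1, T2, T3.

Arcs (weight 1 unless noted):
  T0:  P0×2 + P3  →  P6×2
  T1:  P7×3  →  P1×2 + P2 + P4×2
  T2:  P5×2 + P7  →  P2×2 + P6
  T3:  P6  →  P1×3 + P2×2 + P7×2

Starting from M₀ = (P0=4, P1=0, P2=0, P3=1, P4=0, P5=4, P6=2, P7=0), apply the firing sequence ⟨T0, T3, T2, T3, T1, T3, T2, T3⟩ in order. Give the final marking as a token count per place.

step 1: fire T0:  (P0=4, P1=0, P2=0, P3=1, P4=0, P5=4, P6=2, P7=0) → (P0=2, P1=0, P2=0, P3=0, P4=0, P5=4, P6=4, P7=0)
step 2: fire T3:  (P0=2, P1=0, P2=0, P3=0, P4=0, P5=4, P6=4, P7=0) → (P0=2, P1=3, P2=2, P3=0, P4=0, P5=4, P6=3, P7=2)
step 3: fire T2:  (P0=2, P1=3, P2=2, P3=0, P4=0, P5=4, P6=3, P7=2) → (P0=2, P1=3, P2=4, P3=0, P4=0, P5=2, P6=4, P7=1)
step 4: fire T3:  (P0=2, P1=3, P2=4, P3=0, P4=0, P5=2, P6=4, P7=1) → (P0=2, P1=6, P2=6, P3=0, P4=0, P5=2, P6=3, P7=3)
step 5: fire T1:  (P0=2, P1=6, P2=6, P3=0, P4=0, P5=2, P6=3, P7=3) → (P0=2, P1=8, P2=7, P3=0, P4=2, P5=2, P6=3, P7=0)
step 6: fire T3:  (P0=2, P1=8, P2=7, P3=0, P4=2, P5=2, P6=3, P7=0) → (P0=2, P1=11, P2=9, P3=0, P4=2, P5=2, P6=2, P7=2)
step 7: fire T2:  (P0=2, P1=11, P2=9, P3=0, P4=2, P5=2, P6=2, P7=2) → (P0=2, P1=11, P2=11, P3=0, P4=2, P5=0, P6=3, P7=1)
step 8: fire T3:  (P0=2, P1=11, P2=11, P3=0, P4=2, P5=0, P6=3, P7=1) → (P0=2, P1=14, P2=13, P3=0, P4=2, P5=0, P6=2, P7=3)

(P0=2, P1=14, P2=13, P3=0, P4=2, P5=0, P6=2, P7=3)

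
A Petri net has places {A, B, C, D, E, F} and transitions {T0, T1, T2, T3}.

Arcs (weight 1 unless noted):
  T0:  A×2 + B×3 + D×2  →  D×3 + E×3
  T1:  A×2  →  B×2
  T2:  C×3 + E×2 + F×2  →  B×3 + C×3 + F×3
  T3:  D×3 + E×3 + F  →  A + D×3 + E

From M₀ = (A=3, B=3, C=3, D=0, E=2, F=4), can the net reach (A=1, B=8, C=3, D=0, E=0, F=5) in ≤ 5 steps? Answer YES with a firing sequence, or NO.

YES — reachable via ⟨T1, T2⟩ (2 firings)

step 1: fire T1:  (A=3, B=3, C=3, D=0, E=2, F=4) → (A=1, B=5, C=3, D=0, E=2, F=4)
step 2: fire T2:  (A=1, B=5, C=3, D=0, E=2, F=4) → (A=1, B=8, C=3, D=0, E=0, F=5)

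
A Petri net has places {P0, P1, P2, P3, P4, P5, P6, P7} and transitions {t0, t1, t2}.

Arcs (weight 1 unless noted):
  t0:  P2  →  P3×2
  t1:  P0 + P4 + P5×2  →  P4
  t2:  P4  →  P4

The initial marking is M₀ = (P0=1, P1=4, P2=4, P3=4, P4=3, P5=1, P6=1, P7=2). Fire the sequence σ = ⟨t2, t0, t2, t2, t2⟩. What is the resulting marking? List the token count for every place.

step 1: fire t2:  (P0=1, P1=4, P2=4, P3=4, P4=3, P5=1, P6=1, P7=2) → (P0=1, P1=4, P2=4, P3=4, P4=3, P5=1, P6=1, P7=2)
step 2: fire t0:  (P0=1, P1=4, P2=4, P3=4, P4=3, P5=1, P6=1, P7=2) → (P0=1, P1=4, P2=3, P3=6, P4=3, P5=1, P6=1, P7=2)
step 3: fire t2:  (P0=1, P1=4, P2=3, P3=6, P4=3, P5=1, P6=1, P7=2) → (P0=1, P1=4, P2=3, P3=6, P4=3, P5=1, P6=1, P7=2)
step 4: fire t2:  (P0=1, P1=4, P2=3, P3=6, P4=3, P5=1, P6=1, P7=2) → (P0=1, P1=4, P2=3, P3=6, P4=3, P5=1, P6=1, P7=2)
step 5: fire t2:  (P0=1, P1=4, P2=3, P3=6, P4=3, P5=1, P6=1, P7=2) → (P0=1, P1=4, P2=3, P3=6, P4=3, P5=1, P6=1, P7=2)

(P0=1, P1=4, P2=3, P3=6, P4=3, P5=1, P6=1, P7=2)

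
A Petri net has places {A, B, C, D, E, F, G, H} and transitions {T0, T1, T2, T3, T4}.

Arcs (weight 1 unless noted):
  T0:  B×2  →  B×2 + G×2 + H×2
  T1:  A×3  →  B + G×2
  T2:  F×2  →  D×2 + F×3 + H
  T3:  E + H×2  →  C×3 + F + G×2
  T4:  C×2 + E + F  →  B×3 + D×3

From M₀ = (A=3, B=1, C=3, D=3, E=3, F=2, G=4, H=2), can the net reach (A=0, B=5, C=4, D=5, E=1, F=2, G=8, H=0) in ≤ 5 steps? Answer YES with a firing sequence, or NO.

depth 0: 1 marking
depth 1: 5 markings reached so far
depth 2: 14 markings reached so far
depth 3: 30 markings reached so far
depth 4: 57 markings reached so far
depth 5: 97 markings reached so far
target is not among the 97 markings reachable within 5 steps

NO — not reachable within 5 firings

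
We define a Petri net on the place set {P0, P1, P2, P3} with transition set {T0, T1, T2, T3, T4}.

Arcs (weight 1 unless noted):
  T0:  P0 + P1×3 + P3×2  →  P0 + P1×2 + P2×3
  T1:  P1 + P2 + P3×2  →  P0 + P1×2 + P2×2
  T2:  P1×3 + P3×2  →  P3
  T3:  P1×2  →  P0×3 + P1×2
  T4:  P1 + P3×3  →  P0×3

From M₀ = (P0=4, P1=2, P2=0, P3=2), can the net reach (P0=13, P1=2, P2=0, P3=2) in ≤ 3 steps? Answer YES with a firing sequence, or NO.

step 1: fire T3:  (P0=4, P1=2, P2=0, P3=2) → (P0=7, P1=2, P2=0, P3=2)
step 2: fire T3:  (P0=7, P1=2, P2=0, P3=2) → (P0=10, P1=2, P2=0, P3=2)
step 3: fire T3:  (P0=10, P1=2, P2=0, P3=2) → (P0=13, P1=2, P2=0, P3=2)

YES — reachable via ⟨T3, T3, T3⟩ (3 firings)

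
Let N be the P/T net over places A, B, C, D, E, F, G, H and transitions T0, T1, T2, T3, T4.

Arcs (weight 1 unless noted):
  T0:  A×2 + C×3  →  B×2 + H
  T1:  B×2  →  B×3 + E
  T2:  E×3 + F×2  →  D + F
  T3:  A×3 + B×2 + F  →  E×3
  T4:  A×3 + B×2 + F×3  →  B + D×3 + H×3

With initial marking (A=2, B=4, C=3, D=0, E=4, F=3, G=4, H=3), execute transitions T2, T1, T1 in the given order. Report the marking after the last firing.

step 1: fire T2:  (A=2, B=4, C=3, D=0, E=4, F=3, G=4, H=3) → (A=2, B=4, C=3, D=1, E=1, F=2, G=4, H=3)
step 2: fire T1:  (A=2, B=4, C=3, D=1, E=1, F=2, G=4, H=3) → (A=2, B=5, C=3, D=1, E=2, F=2, G=4, H=3)
step 3: fire T1:  (A=2, B=5, C=3, D=1, E=2, F=2, G=4, H=3) → (A=2, B=6, C=3, D=1, E=3, F=2, G=4, H=3)

(A=2, B=6, C=3, D=1, E=3, F=2, G=4, H=3)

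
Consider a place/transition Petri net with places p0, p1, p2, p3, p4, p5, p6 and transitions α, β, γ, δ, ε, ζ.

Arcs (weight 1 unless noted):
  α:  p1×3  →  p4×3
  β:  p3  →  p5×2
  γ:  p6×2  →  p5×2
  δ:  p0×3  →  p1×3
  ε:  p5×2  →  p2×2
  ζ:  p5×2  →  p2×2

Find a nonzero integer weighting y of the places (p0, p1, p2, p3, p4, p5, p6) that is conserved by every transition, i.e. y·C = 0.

Incidence matrix C (rows=places, cols=transitions):
        α    β    γ    δ    ε    ζ
   p0   0    0    0   -3    0    0
   p1  -3    0    0    3    0    0
   p2   0    0    0    0    2    2
   p3   0   -1    0    0    0    0
   p4   3    0    0    0    0    0
   p5   0    2    2    0   -2   -2
   p6   0    0   -2    0    0    0

Candidate y = [1, 1, 0, 0, 1, 0, 0]; check y·C column-wise:
  col α: 1·0 + 1·-3 + 1·3 = 0
  col β: 1·0 + 1·0 + 0·-1 + 1·0 + 0·2 = 0
  col γ: 1·0 + 1·0 + 1·0 + 0·2 + 0·-2 = 0
  col δ: 1·-3 + 1·3 + 1·0 = 0
  col ε: 1·0 + 1·0 + 0·2 + 1·0 + 0·-2 = 0
  col ζ: 1·0 + 1·0 + 0·2 + 1·0 + 0·-2 = 0

y = (p0:1, p1:1, p2:0, p3:0, p4:1, p5:0, p6:0)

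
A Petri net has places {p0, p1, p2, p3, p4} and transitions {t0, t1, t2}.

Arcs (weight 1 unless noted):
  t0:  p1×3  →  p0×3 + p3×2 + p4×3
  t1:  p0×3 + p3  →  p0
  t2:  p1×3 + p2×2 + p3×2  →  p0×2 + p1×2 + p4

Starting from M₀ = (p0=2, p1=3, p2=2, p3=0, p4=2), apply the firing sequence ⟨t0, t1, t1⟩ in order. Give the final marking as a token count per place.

(p0=1, p1=0, p2=2, p3=0, p4=5)

step 1: fire t0:  (p0=2, p1=3, p2=2, p3=0, p4=2) → (p0=5, p1=0, p2=2, p3=2, p4=5)
step 2: fire t1:  (p0=5, p1=0, p2=2, p3=2, p4=5) → (p0=3, p1=0, p2=2, p3=1, p4=5)
step 3: fire t1:  (p0=3, p1=0, p2=2, p3=1, p4=5) → (p0=1, p1=0, p2=2, p3=0, p4=5)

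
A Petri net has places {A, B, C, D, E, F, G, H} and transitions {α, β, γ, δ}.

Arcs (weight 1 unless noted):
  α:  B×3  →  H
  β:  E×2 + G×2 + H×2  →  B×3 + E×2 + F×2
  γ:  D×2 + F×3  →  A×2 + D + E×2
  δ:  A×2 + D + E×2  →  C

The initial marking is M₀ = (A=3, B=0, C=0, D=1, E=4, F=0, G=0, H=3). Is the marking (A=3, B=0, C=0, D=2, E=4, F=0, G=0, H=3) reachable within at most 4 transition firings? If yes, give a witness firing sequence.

NO — not reachable within 4 firings

depth 0: 1 marking
depth 1: 2 markings reached so far
depth 2: 2 markings reached so far
(frontier empty at depth 2; search complete)
target is not among the 2 markings reachable within 4 steps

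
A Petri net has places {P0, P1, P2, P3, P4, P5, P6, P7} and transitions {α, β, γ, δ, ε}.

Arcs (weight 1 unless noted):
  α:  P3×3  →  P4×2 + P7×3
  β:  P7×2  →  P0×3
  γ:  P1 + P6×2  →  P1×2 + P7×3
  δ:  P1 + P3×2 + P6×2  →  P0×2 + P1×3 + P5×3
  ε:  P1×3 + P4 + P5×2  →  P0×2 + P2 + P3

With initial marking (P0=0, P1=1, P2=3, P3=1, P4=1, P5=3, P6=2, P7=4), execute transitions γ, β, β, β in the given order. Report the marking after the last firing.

(P0=9, P1=2, P2=3, P3=1, P4=1, P5=3, P6=0, P7=1)

step 1: fire γ:  (P0=0, P1=1, P2=3, P3=1, P4=1, P5=3, P6=2, P7=4) → (P0=0, P1=2, P2=3, P3=1, P4=1, P5=3, P6=0, P7=7)
step 2: fire β:  (P0=0, P1=2, P2=3, P3=1, P4=1, P5=3, P6=0, P7=7) → (P0=3, P1=2, P2=3, P3=1, P4=1, P5=3, P6=0, P7=5)
step 3: fire β:  (P0=3, P1=2, P2=3, P3=1, P4=1, P5=3, P6=0, P7=5) → (P0=6, P1=2, P2=3, P3=1, P4=1, P5=3, P6=0, P7=3)
step 4: fire β:  (P0=6, P1=2, P2=3, P3=1, P4=1, P5=3, P6=0, P7=3) → (P0=9, P1=2, P2=3, P3=1, P4=1, P5=3, P6=0, P7=1)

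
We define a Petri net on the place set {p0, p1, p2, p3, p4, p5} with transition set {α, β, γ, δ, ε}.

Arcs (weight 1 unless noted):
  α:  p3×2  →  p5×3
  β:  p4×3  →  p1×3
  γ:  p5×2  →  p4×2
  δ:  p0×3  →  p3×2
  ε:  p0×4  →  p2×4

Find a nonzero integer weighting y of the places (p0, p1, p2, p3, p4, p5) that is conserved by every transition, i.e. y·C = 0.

Incidence matrix C (rows=places, cols=transitions):
        α    β    γ    δ    ε
   p0   0    0    0   -3   -4
   p1   0    3    0    0    0
   p2   0    0    0    0    4
   p3  -2    0    0    2    0
   p4   0   -3    2    0    0
   p5   3    0   -2    0    0

Candidate y = [2, 2, 2, 3, 2, 2]; check y·C column-wise:
  col α: 2·0 + 2·0 + 2·0 + 3·-2 + 2·0 + 2·3 = 0
  col β: 2·0 + 2·3 + 2·0 + 3·0 + 2·-3 + 2·0 = 0
  col γ: 2·0 + 2·0 + 2·0 + 3·0 + 2·2 + 2·-2 = 0
  col δ: 2·-3 + 2·0 + 2·0 + 3·2 + 2·0 + 2·0 = 0
  col ε: 2·-4 + 2·0 + 2·4 + 3·0 + 2·0 + 2·0 = 0

y = (p0:2, p1:2, p2:2, p3:3, p4:2, p5:2)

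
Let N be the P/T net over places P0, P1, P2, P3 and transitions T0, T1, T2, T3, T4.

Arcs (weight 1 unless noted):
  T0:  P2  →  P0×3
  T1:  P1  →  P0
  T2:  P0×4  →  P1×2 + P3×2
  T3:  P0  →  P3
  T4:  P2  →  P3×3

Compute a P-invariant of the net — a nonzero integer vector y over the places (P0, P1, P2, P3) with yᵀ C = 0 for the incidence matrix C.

Incidence matrix C (rows=places, cols=transitions):
       T0   T1   T2   T3   T4
   P0   3    1   -4   -1    0
   P1   0   -1    2    0    0
   P2  -1    0    0    0   -1
   P3   0    0    2    1    3

Candidate y = [1, 1, 3, 1]; check y·C column-wise:
  col T0: 1·3 + 1·0 + 3·-1 + 1·0 = 0
  col T1: 1·1 + 1·-1 + 3·0 + 1·0 = 0
  col T2: 1·-4 + 1·2 + 3·0 + 1·2 = 0
  col T3: 1·-1 + 1·0 + 3·0 + 1·1 = 0
  col T4: 1·0 + 1·0 + 3·-1 + 1·3 = 0

y = (P0:1, P1:1, P2:3, P3:1)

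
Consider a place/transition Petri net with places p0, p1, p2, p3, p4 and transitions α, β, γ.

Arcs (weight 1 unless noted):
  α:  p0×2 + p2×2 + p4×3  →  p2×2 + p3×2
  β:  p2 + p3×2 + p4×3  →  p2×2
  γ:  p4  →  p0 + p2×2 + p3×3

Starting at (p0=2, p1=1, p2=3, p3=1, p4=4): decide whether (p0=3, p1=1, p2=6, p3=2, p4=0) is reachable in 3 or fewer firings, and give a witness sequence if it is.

YES — reachable via ⟨γ, β⟩ (2 firings)

step 1: fire γ:  (p0=2, p1=1, p2=3, p3=1, p4=4) → (p0=3, p1=1, p2=5, p3=4, p4=3)
step 2: fire β:  (p0=3, p1=1, p2=5, p3=4, p4=3) → (p0=3, p1=1, p2=6, p3=2, p4=0)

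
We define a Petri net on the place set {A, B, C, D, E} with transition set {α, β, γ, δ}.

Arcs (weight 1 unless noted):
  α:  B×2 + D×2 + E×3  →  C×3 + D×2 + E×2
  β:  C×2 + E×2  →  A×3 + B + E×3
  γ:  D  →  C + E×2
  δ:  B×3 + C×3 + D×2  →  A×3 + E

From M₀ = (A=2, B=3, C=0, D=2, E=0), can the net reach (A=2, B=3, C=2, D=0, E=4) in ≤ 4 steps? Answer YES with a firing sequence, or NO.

step 1: fire γ:  (A=2, B=3, C=0, D=2, E=0) → (A=2, B=3, C=1, D=1, E=2)
step 2: fire γ:  (A=2, B=3, C=1, D=1, E=2) → (A=2, B=3, C=2, D=0, E=4)

YES — reachable via ⟨γ, γ⟩ (2 firings)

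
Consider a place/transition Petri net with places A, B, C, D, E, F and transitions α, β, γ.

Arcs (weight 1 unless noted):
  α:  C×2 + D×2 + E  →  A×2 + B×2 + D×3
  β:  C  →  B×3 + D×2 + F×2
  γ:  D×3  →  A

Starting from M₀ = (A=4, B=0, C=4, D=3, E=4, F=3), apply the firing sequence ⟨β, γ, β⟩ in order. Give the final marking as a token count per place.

(A=5, B=6, C=2, D=4, E=4, F=7)

step 1: fire β:  (A=4, B=0, C=4, D=3, E=4, F=3) → (A=4, B=3, C=3, D=5, E=4, F=5)
step 2: fire γ:  (A=4, B=3, C=3, D=5, E=4, F=5) → (A=5, B=3, C=3, D=2, E=4, F=5)
step 3: fire β:  (A=5, B=3, C=3, D=2, E=4, F=5) → (A=5, B=6, C=2, D=4, E=4, F=7)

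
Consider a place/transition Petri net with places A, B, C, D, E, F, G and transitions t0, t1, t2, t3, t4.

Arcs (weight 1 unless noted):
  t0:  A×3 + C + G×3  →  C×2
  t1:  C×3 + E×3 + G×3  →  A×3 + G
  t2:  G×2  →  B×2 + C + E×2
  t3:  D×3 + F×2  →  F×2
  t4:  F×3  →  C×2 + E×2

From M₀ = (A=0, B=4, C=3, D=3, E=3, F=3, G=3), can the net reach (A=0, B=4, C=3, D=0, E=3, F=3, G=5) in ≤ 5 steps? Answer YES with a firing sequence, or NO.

NO — not reachable within 5 firings

depth 0: 1 marking
depth 1: 5 markings reached so far
depth 2: 10 markings reached so far
depth 3: 12 markings reached so far
depth 4: 12 markings reached so far
(frontier empty at depth 4; search complete)
target is not among the 12 markings reachable within 5 steps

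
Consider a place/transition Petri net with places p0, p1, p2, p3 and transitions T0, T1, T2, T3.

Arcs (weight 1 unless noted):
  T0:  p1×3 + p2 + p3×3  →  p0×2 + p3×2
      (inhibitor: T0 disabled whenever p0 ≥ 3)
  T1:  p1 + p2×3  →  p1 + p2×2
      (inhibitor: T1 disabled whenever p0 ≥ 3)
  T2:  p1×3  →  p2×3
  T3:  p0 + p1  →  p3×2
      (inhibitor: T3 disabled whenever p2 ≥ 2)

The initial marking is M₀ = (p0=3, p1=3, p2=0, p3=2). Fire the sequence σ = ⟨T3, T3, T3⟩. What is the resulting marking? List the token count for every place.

(p0=0, p1=0, p2=0, p3=8)

step 1: fire T3:  (p0=3, p1=3, p2=0, p3=2) → (p0=2, p1=2, p2=0, p3=4)
step 2: fire T3:  (p0=2, p1=2, p2=0, p3=4) → (p0=1, p1=1, p2=0, p3=6)
step 3: fire T3:  (p0=1, p1=1, p2=0, p3=6) → (p0=0, p1=0, p2=0, p3=8)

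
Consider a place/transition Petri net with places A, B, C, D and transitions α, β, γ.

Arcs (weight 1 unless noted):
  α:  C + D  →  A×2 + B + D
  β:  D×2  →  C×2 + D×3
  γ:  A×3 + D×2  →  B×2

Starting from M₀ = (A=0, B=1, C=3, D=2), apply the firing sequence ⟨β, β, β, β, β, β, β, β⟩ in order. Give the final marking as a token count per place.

step 1: fire β:  (A=0, B=1, C=3, D=2) → (A=0, B=1, C=5, D=3)
step 2: fire β:  (A=0, B=1, C=5, D=3) → (A=0, B=1, C=7, D=4)
step 3: fire β:  (A=0, B=1, C=7, D=4) → (A=0, B=1, C=9, D=5)
step 4: fire β:  (A=0, B=1, C=9, D=5) → (A=0, B=1, C=11, D=6)
step 5: fire β:  (A=0, B=1, C=11, D=6) → (A=0, B=1, C=13, D=7)
step 6: fire β:  (A=0, B=1, C=13, D=7) → (A=0, B=1, C=15, D=8)
step 7: fire β:  (A=0, B=1, C=15, D=8) → (A=0, B=1, C=17, D=9)
step 8: fire β:  (A=0, B=1, C=17, D=9) → (A=0, B=1, C=19, D=10)

(A=0, B=1, C=19, D=10)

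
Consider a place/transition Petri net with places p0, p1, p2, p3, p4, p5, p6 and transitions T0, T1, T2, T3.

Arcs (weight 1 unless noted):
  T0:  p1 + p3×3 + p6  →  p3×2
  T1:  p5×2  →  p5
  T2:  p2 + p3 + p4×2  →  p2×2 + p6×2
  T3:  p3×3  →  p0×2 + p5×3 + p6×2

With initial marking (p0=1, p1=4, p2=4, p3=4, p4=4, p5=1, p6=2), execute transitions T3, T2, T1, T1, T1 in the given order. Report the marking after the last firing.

step 1: fire T3:  (p0=1, p1=4, p2=4, p3=4, p4=4, p5=1, p6=2) → (p0=3, p1=4, p2=4, p3=1, p4=4, p5=4, p6=4)
step 2: fire T2:  (p0=3, p1=4, p2=4, p3=1, p4=4, p5=4, p6=4) → (p0=3, p1=4, p2=5, p3=0, p4=2, p5=4, p6=6)
step 3: fire T1:  (p0=3, p1=4, p2=5, p3=0, p4=2, p5=4, p6=6) → (p0=3, p1=4, p2=5, p3=0, p4=2, p5=3, p6=6)
step 4: fire T1:  (p0=3, p1=4, p2=5, p3=0, p4=2, p5=3, p6=6) → (p0=3, p1=4, p2=5, p3=0, p4=2, p5=2, p6=6)
step 5: fire T1:  (p0=3, p1=4, p2=5, p3=0, p4=2, p5=2, p6=6) → (p0=3, p1=4, p2=5, p3=0, p4=2, p5=1, p6=6)

(p0=3, p1=4, p2=5, p3=0, p4=2, p5=1, p6=6)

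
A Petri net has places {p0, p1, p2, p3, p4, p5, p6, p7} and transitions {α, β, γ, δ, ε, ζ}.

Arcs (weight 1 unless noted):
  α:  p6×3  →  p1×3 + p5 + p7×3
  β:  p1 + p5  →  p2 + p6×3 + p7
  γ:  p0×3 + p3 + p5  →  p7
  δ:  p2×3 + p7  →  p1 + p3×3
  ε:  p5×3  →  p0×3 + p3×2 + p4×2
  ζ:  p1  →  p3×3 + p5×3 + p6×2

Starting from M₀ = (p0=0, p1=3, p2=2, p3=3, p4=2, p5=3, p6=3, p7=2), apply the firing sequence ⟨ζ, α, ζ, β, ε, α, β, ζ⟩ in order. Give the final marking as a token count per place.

(p0=3, p1=4, p2=4, p3=14, p4=4, p5=9, p6=9, p7=10)

step 1: fire ζ:  (p0=0, p1=3, p2=2, p3=3, p4=2, p5=3, p6=3, p7=2) → (p0=0, p1=2, p2=2, p3=6, p4=2, p5=6, p6=5, p7=2)
step 2: fire α:  (p0=0, p1=2, p2=2, p3=6, p4=2, p5=6, p6=5, p7=2) → (p0=0, p1=5, p2=2, p3=6, p4=2, p5=7, p6=2, p7=5)
step 3: fire ζ:  (p0=0, p1=5, p2=2, p3=6, p4=2, p5=7, p6=2, p7=5) → (p0=0, p1=4, p2=2, p3=9, p4=2, p5=10, p6=4, p7=5)
step 4: fire β:  (p0=0, p1=4, p2=2, p3=9, p4=2, p5=10, p6=4, p7=5) → (p0=0, p1=3, p2=3, p3=9, p4=2, p5=9, p6=7, p7=6)
step 5: fire ε:  (p0=0, p1=3, p2=3, p3=9, p4=2, p5=9, p6=7, p7=6) → (p0=3, p1=3, p2=3, p3=11, p4=4, p5=6, p6=7, p7=6)
step 6: fire α:  (p0=3, p1=3, p2=3, p3=11, p4=4, p5=6, p6=7, p7=6) → (p0=3, p1=6, p2=3, p3=11, p4=4, p5=7, p6=4, p7=9)
step 7: fire β:  (p0=3, p1=6, p2=3, p3=11, p4=4, p5=7, p6=4, p7=9) → (p0=3, p1=5, p2=4, p3=11, p4=4, p5=6, p6=7, p7=10)
step 8: fire ζ:  (p0=3, p1=5, p2=4, p3=11, p4=4, p5=6, p6=7, p7=10) → (p0=3, p1=4, p2=4, p3=14, p4=4, p5=9, p6=9, p7=10)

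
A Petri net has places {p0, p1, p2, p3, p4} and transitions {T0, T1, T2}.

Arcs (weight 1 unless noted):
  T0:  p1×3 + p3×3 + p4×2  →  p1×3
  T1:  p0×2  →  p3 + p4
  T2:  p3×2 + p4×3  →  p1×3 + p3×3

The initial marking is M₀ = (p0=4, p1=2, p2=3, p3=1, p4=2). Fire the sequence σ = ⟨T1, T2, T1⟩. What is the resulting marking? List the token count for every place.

(p0=0, p1=5, p2=3, p3=4, p4=1)

step 1: fire T1:  (p0=4, p1=2, p2=3, p3=1, p4=2) → (p0=2, p1=2, p2=3, p3=2, p4=3)
step 2: fire T2:  (p0=2, p1=2, p2=3, p3=2, p4=3) → (p0=2, p1=5, p2=3, p3=3, p4=0)
step 3: fire T1:  (p0=2, p1=5, p2=3, p3=3, p4=0) → (p0=0, p1=5, p2=3, p3=4, p4=1)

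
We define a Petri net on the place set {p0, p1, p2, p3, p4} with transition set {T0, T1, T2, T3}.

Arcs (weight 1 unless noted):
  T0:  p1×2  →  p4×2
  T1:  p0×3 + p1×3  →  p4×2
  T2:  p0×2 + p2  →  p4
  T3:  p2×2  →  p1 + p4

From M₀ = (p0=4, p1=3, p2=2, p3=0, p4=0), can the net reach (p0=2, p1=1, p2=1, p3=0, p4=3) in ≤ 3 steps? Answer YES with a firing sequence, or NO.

YES — reachable via ⟨T0, T2⟩ (2 firings)

step 1: fire T0:  (p0=4, p1=3, p2=2, p3=0, p4=0) → (p0=4, p1=1, p2=2, p3=0, p4=2)
step 2: fire T2:  (p0=4, p1=1, p2=2, p3=0, p4=2) → (p0=2, p1=1, p2=1, p3=0, p4=3)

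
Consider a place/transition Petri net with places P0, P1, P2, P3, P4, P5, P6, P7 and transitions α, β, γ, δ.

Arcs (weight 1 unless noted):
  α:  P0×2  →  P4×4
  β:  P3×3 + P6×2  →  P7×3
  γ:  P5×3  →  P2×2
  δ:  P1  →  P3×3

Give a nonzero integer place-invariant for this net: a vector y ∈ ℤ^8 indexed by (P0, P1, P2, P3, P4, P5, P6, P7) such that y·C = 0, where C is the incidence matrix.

y = (P0:2, P1:0, P2:0, P3:0, P4:1, P5:0, P6:0, P7:0)

Incidence matrix C (rows=places, cols=transitions):
        α    β    γ    δ
   P0  -2    0    0    0
   P1   0    0    0   -1
   P2   0    0    2    0
   P3   0   -3    0    3
   P4   4    0    0    0
   P5   0    0   -3    0
   P6   0   -2    0    0
   P7   0    3    0    0

Candidate y = [2, 0, 0, 0, 1, 0, 0, 0]; check y·C column-wise:
  col α: 2·-2 + 1·4 = 0
  col β: 2·0 + 0·-3 + 1·0 + 0·-2 + 0·3 = 0
  col γ: 2·0 + 0·2 + 1·0 + 0·-3 = 0
  col δ: 2·0 + 0·-1 + 0·3 + 1·0 = 0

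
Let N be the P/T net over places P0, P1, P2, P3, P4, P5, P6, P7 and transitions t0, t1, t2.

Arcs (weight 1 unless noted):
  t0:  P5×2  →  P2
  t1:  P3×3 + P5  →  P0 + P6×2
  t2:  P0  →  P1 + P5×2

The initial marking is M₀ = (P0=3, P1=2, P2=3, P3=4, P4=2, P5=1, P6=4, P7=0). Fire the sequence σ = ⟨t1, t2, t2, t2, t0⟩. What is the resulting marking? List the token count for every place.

(P0=1, P1=5, P2=4, P3=1, P4=2, P5=4, P6=6, P7=0)

step 1: fire t1:  (P0=3, P1=2, P2=3, P3=4, P4=2, P5=1, P6=4, P7=0) → (P0=4, P1=2, P2=3, P3=1, P4=2, P5=0, P6=6, P7=0)
step 2: fire t2:  (P0=4, P1=2, P2=3, P3=1, P4=2, P5=0, P6=6, P7=0) → (P0=3, P1=3, P2=3, P3=1, P4=2, P5=2, P6=6, P7=0)
step 3: fire t2:  (P0=3, P1=3, P2=3, P3=1, P4=2, P5=2, P6=6, P7=0) → (P0=2, P1=4, P2=3, P3=1, P4=2, P5=4, P6=6, P7=0)
step 4: fire t2:  (P0=2, P1=4, P2=3, P3=1, P4=2, P5=4, P6=6, P7=0) → (P0=1, P1=5, P2=3, P3=1, P4=2, P5=6, P6=6, P7=0)
step 5: fire t0:  (P0=1, P1=5, P2=3, P3=1, P4=2, P5=6, P6=6, P7=0) → (P0=1, P1=5, P2=4, P3=1, P4=2, P5=4, P6=6, P7=0)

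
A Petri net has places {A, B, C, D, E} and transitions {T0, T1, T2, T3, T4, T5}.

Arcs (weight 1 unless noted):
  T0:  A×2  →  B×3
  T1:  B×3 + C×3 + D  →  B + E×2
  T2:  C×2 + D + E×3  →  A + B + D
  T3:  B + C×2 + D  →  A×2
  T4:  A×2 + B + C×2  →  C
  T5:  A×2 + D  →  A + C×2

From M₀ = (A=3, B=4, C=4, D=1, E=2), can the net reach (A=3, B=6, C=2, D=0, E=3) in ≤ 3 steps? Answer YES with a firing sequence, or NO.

NO — not reachable within 3 firings

depth 0: 1 marking
depth 1: 6 markings reached so far
depth 2: 12 markings reached so far
depth 3: 14 markings reached so far
target is not among the 14 markings reachable within 3 steps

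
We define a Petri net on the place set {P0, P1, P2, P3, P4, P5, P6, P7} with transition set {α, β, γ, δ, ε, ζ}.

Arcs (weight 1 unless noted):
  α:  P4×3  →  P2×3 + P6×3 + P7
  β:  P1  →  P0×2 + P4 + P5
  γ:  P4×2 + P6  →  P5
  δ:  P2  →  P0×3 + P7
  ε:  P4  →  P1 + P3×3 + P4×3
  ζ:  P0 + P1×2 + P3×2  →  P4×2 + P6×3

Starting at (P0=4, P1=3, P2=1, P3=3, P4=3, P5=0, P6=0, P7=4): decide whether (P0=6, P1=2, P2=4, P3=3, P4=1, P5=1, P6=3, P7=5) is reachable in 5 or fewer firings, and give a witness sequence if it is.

YES — reachable via ⟨α, β⟩ (2 firings)

step 1: fire α:  (P0=4, P1=3, P2=1, P3=3, P4=3, P5=0, P6=0, P7=4) → (P0=4, P1=3, P2=4, P3=3, P4=0, P5=0, P6=3, P7=5)
step 2: fire β:  (P0=4, P1=3, P2=4, P3=3, P4=0, P5=0, P6=3, P7=5) → (P0=6, P1=2, P2=4, P3=3, P4=1, P5=1, P6=3, P7=5)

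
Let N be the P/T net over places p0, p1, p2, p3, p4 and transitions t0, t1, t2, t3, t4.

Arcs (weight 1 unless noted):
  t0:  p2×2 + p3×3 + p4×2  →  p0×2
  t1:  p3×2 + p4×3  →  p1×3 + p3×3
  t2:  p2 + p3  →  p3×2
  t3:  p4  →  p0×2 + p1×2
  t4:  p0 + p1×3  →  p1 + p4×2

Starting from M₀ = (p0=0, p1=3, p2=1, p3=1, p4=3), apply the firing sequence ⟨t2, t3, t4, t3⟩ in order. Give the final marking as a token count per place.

step 1: fire t2:  (p0=0, p1=3, p2=1, p3=1, p4=3) → (p0=0, p1=3, p2=0, p3=2, p4=3)
step 2: fire t3:  (p0=0, p1=3, p2=0, p3=2, p4=3) → (p0=2, p1=5, p2=0, p3=2, p4=2)
step 3: fire t4:  (p0=2, p1=5, p2=0, p3=2, p4=2) → (p0=1, p1=3, p2=0, p3=2, p4=4)
step 4: fire t3:  (p0=1, p1=3, p2=0, p3=2, p4=4) → (p0=3, p1=5, p2=0, p3=2, p4=3)

(p0=3, p1=5, p2=0, p3=2, p4=3)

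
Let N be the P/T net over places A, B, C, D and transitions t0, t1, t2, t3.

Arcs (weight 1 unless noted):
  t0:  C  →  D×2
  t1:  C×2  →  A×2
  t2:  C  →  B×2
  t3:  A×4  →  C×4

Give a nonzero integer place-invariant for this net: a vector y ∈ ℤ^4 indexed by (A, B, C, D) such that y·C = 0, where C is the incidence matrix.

y = (A:2, B:1, C:2, D:1)

Incidence matrix C (rows=places, cols=transitions):
       t0   t1   t2   t3
    A   0    2    0   -4
    B   0    0    2    0
    C  -1   -2   -1    4
    D   2    0    0    0

Candidate y = [2, 1, 2, 1]; check y·C column-wise:
  col t0: 2·0 + 1·0 + 2·-1 + 1·2 = 0
  col t1: 2·2 + 1·0 + 2·-2 + 1·0 = 0
  col t2: 2·0 + 1·2 + 2·-1 + 1·0 = 0
  col t3: 2·-4 + 1·0 + 2·4 + 1·0 = 0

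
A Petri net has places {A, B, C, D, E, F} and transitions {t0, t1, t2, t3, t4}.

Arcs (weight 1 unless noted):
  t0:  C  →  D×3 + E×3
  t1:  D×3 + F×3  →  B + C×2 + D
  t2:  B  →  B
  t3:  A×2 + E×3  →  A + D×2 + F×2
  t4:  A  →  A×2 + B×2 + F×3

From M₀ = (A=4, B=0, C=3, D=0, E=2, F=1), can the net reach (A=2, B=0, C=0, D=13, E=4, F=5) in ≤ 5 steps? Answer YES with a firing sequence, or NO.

depth 0: 1 marking
depth 1: 3 markings reached so far
depth 2: 7 markings reached so far
depth 3: 15 markings reached so far
depth 4: 27 markings reached so far
depth 5: 44 markings reached so far
target is not among the 44 markings reachable within 5 steps

NO — not reachable within 5 firings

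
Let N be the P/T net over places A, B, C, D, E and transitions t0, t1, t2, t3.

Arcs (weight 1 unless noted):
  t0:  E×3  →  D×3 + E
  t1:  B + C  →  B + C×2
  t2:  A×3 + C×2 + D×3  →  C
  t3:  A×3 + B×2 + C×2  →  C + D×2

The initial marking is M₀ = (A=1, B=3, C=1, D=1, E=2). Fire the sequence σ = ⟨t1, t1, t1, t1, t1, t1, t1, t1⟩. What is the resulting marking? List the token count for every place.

step 1: fire t1:  (A=1, B=3, C=1, D=1, E=2) → (A=1, B=3, C=2, D=1, E=2)
step 2: fire t1:  (A=1, B=3, C=2, D=1, E=2) → (A=1, B=3, C=3, D=1, E=2)
step 3: fire t1:  (A=1, B=3, C=3, D=1, E=2) → (A=1, B=3, C=4, D=1, E=2)
step 4: fire t1:  (A=1, B=3, C=4, D=1, E=2) → (A=1, B=3, C=5, D=1, E=2)
step 5: fire t1:  (A=1, B=3, C=5, D=1, E=2) → (A=1, B=3, C=6, D=1, E=2)
step 6: fire t1:  (A=1, B=3, C=6, D=1, E=2) → (A=1, B=3, C=7, D=1, E=2)
step 7: fire t1:  (A=1, B=3, C=7, D=1, E=2) → (A=1, B=3, C=8, D=1, E=2)
step 8: fire t1:  (A=1, B=3, C=8, D=1, E=2) → (A=1, B=3, C=9, D=1, E=2)

(A=1, B=3, C=9, D=1, E=2)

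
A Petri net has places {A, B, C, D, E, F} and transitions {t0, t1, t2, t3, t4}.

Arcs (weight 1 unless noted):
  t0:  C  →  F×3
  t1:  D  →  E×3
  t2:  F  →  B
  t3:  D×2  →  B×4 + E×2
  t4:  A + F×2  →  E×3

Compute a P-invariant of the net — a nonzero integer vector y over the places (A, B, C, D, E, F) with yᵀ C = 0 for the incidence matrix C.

Incidence matrix C (rows=places, cols=transitions):
       t0   t1   t2   t3   t4
    A   0    0    0    0   -1
    B   0    0    1    4    0
    C  -1    0    0    0    0
    D   0   -1    0   -2    0
    E   0    3    0    2    3
    F   3    0   -1    0   -2

Candidate y = [1, 1, 3, 3, 1, 1]; check y·C column-wise:
  col t0: 1·0 + 1·0 + 3·-1 + 3·0 + 1·0 + 1·3 = 0
  col t1: 1·0 + 1·0 + 3·0 + 3·-1 + 1·3 + 1·0 = 0
  col t2: 1·0 + 1·1 + 3·0 + 3·0 + 1·0 + 1·-1 = 0
  col t3: 1·0 + 1·4 + 3·0 + 3·-2 + 1·2 + 1·0 = 0
  col t4: 1·-1 + 1·0 + 3·0 + 3·0 + 1·3 + 1·-2 = 0

y = (A:1, B:1, C:3, D:3, E:1, F:1)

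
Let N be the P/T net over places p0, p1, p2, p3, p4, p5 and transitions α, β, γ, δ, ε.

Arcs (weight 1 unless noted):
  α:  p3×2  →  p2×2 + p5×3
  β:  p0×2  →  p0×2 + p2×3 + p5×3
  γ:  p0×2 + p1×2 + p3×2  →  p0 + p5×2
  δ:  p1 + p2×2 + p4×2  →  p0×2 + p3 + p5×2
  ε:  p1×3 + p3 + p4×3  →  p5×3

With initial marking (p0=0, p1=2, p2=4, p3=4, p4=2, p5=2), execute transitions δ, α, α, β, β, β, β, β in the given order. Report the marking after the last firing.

(p0=2, p1=1, p2=21, p3=1, p4=0, p5=25)

step 1: fire δ:  (p0=0, p1=2, p2=4, p3=4, p4=2, p5=2) → (p0=2, p1=1, p2=2, p3=5, p4=0, p5=4)
step 2: fire α:  (p0=2, p1=1, p2=2, p3=5, p4=0, p5=4) → (p0=2, p1=1, p2=4, p3=3, p4=0, p5=7)
step 3: fire α:  (p0=2, p1=1, p2=4, p3=3, p4=0, p5=7) → (p0=2, p1=1, p2=6, p3=1, p4=0, p5=10)
step 4: fire β:  (p0=2, p1=1, p2=6, p3=1, p4=0, p5=10) → (p0=2, p1=1, p2=9, p3=1, p4=0, p5=13)
step 5: fire β:  (p0=2, p1=1, p2=9, p3=1, p4=0, p5=13) → (p0=2, p1=1, p2=12, p3=1, p4=0, p5=16)
step 6: fire β:  (p0=2, p1=1, p2=12, p3=1, p4=0, p5=16) → (p0=2, p1=1, p2=15, p3=1, p4=0, p5=19)
step 7: fire β:  (p0=2, p1=1, p2=15, p3=1, p4=0, p5=19) → (p0=2, p1=1, p2=18, p3=1, p4=0, p5=22)
step 8: fire β:  (p0=2, p1=1, p2=18, p3=1, p4=0, p5=22) → (p0=2, p1=1, p2=21, p3=1, p4=0, p5=25)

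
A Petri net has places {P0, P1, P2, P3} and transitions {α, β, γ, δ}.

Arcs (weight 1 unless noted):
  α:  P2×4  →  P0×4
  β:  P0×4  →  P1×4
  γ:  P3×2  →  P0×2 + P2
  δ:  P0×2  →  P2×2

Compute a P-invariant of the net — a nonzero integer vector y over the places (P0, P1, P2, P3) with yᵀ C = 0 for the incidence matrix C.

Incidence matrix C (rows=places, cols=transitions):
        α    β    γ    δ
   P0   4   -4    2   -2
   P1   0    4    0    0
   P2  -4    0    1    2
   P3   0    0   -2    0

Candidate y = [2, 2, 2, 3]; check y·C column-wise:
  col α: 2·4 + 2·0 + 2·-4 + 3·0 = 0
  col β: 2·-4 + 2·4 + 2·0 + 3·0 = 0
  col γ: 2·2 + 2·0 + 2·1 + 3·-2 = 0
  col δ: 2·-2 + 2·0 + 2·2 + 3·0 = 0

y = (P0:2, P1:2, P2:2, P3:3)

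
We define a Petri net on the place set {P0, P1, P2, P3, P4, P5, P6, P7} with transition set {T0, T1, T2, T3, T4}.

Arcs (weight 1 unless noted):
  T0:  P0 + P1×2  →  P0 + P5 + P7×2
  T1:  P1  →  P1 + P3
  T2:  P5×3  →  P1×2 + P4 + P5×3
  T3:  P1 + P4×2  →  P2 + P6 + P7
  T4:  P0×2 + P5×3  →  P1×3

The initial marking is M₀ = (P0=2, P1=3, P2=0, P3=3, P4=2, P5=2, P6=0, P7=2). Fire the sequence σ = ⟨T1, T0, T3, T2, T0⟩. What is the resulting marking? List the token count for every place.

step 1: fire T1:  (P0=2, P1=3, P2=0, P3=3, P4=2, P5=2, P6=0, P7=2) → (P0=2, P1=3, P2=0, P3=4, P4=2, P5=2, P6=0, P7=2)
step 2: fire T0:  (P0=2, P1=3, P2=0, P3=4, P4=2, P5=2, P6=0, P7=2) → (P0=2, P1=1, P2=0, P3=4, P4=2, P5=3, P6=0, P7=4)
step 3: fire T3:  (P0=2, P1=1, P2=0, P3=4, P4=2, P5=3, P6=0, P7=4) → (P0=2, P1=0, P2=1, P3=4, P4=0, P5=3, P6=1, P7=5)
step 4: fire T2:  (P0=2, P1=0, P2=1, P3=4, P4=0, P5=3, P6=1, P7=5) → (P0=2, P1=2, P2=1, P3=4, P4=1, P5=3, P6=1, P7=5)
step 5: fire T0:  (P0=2, P1=2, P2=1, P3=4, P4=1, P5=3, P6=1, P7=5) → (P0=2, P1=0, P2=1, P3=4, P4=1, P5=4, P6=1, P7=7)

(P0=2, P1=0, P2=1, P3=4, P4=1, P5=4, P6=1, P7=7)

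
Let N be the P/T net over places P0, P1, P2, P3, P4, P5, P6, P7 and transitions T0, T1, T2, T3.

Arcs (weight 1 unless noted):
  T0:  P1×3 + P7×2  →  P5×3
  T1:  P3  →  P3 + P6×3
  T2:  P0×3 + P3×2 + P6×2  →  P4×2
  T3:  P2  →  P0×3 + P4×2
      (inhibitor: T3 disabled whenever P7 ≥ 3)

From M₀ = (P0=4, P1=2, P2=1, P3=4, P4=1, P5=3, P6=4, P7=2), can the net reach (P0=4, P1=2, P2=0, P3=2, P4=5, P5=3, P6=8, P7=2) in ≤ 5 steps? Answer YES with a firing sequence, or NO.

step 1: fire T1:  (P0=4, P1=2, P2=1, P3=4, P4=1, P5=3, P6=4, P7=2) → (P0=4, P1=2, P2=1, P3=4, P4=1, P5=3, P6=7, P7=2)
step 2: fire T1:  (P0=4, P1=2, P2=1, P3=4, P4=1, P5=3, P6=7, P7=2) → (P0=4, P1=2, P2=1, P3=4, P4=1, P5=3, P6=10, P7=2)
step 3: fire T2:  (P0=4, P1=2, P2=1, P3=4, P4=1, P5=3, P6=10, P7=2) → (P0=1, P1=2, P2=1, P3=2, P4=3, P5=3, P6=8, P7=2)
step 4: fire T3:  (P0=1, P1=2, P2=1, P3=2, P4=3, P5=3, P6=8, P7=2) → (P0=4, P1=2, P2=0, P3=2, P4=5, P5=3, P6=8, P7=2)

YES — reachable via ⟨T1, T1, T2, T3⟩ (4 firings)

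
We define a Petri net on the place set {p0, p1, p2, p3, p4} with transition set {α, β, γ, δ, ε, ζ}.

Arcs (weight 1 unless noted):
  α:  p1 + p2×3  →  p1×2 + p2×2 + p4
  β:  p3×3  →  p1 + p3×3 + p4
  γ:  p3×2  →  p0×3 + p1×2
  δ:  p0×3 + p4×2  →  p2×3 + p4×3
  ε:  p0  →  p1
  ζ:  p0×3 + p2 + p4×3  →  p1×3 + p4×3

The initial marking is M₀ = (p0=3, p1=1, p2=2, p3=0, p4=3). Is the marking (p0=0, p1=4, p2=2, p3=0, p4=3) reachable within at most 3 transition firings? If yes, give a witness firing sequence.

step 1: fire ε:  (p0=3, p1=1, p2=2, p3=0, p4=3) → (p0=2, p1=2, p2=2, p3=0, p4=3)
step 2: fire ε:  (p0=2, p1=2, p2=2, p3=0, p4=3) → (p0=1, p1=3, p2=2, p3=0, p4=3)
step 3: fire ε:  (p0=1, p1=3, p2=2, p3=0, p4=3) → (p0=0, p1=4, p2=2, p3=0, p4=3)

YES — reachable via ⟨ε, ε, ε⟩ (3 firings)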